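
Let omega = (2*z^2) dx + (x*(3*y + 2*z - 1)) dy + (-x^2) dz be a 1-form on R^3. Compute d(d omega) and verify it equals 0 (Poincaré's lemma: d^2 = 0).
d(d omega) = 0

Step 1: d omega = sum_{i<j} (∂f_j/∂x_i - ∂f_i/∂x_j) dx_i ∧ dx_j:
  coeff of dx ∧ dy: 3*y + 2*z - 1
  coeff of dx ∧ dz: -2*x - 4*z
  coeff of dy ∧ dz: -2*x
Step 2: Apply d again to each 2-form coefficient. The only possible 3-form in R^3 is dx ∧ dy ∧ dz, with coefficient
  ∂(coeff of dy∧dz)/∂x - ∂(coeff of dx∧dz)/∂y + ∂(coeff of dx∧dy)/∂z
  = ∂/∂x (-2*x) - ∂/∂y (-2*x - 4*z) + ∂/∂z (3*y + 2*z - 1).
Each of these terms simplifies to sums of mixed partials that cancel in pairs. The result is 0 (by equality of mixed partials for smooth functions — Schwarz / Clairaut).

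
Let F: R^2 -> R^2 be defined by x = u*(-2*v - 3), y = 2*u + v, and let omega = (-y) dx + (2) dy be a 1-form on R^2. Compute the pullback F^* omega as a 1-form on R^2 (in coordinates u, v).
F^* omega = (4*u*v + 6*u + 2*v^2 + 3*v + 4) du + (4*u^2 + 2*u*v + 2) dv

Using F^*(f dg) = (f ∘ F) d(g ∘ F), substitute each coordinate x_i by F_i(u, v) in f_i, and replace dx_i by d F_i = (∂F_i/∂u) du + (∂F_i/∂v) dv.
  For the x component: f_1(F) = -2*u - v; d F_1 = (-2*v - 3) du + (-2*u) dv
  For the y component: f_2(F) = 2; d F_2 = (2) du + (1) dv
Combining and collecting du, dv coefficients:
  coeff of du: 4*u*v + 6*u + 2*v^2 + 3*v + 4
  coeff of dv: 4*u^2 + 2*u*v + 2
F^* omega = (4*u*v + 6*u + 2*v^2 + 3*v + 4) du + (4*u^2 + 2*u*v + 2) dv.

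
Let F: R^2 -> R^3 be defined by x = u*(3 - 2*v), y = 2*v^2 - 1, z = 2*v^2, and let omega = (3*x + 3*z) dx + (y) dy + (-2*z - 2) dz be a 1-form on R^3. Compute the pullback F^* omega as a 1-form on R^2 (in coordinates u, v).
F^* omega = (12*u*v^2 - 36*u*v + 27*u - 12*v^3 + 18*v^2) du + (12*u^2*v - 18*u^2 - 12*u*v^2 - 8*v^3 - 12*v) dv

Using F^*(f dg) = (f ∘ F) d(g ∘ F), substitute each coordinate x_i by F_i(u, v) in f_i, and replace dx_i by d F_i = (∂F_i/∂u) du + (∂F_i/∂v) dv.
  For the x component: f_1(F) = -6*u*v + 9*u + 6*v^2; d F_1 = (3 - 2*v) du + (-2*u) dv
  For the y component: f_2(F) = 2*v^2 - 1; d F_2 = (0) du + (4*v) dv
  For the z component: f_3(F) = -4*v^2 - 2; d F_3 = (0) du + (4*v) dv
Combining and collecting du, dv coefficients:
  coeff of du: 12*u*v^2 - 36*u*v + 27*u - 12*v^3 + 18*v^2
  coeff of dv: 12*u^2*v - 18*u^2 - 12*u*v^2 - 8*v^3 - 12*v
F^* omega = (12*u*v^2 - 36*u*v + 27*u - 12*v^3 + 18*v^2) du + (12*u^2*v - 18*u^2 - 12*u*v^2 - 8*v^3 - 12*v) dv.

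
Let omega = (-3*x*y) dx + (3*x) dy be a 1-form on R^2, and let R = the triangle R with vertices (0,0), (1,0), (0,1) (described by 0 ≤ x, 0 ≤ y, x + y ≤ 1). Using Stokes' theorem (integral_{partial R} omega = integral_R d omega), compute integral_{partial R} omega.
integral_(partial R) omega = 2

Stokes: integral_partial_R omega = integral_R d omega with d omega = (∂Q/∂x - ∂P/∂y) dx ∧ dy.
  ∂Q/∂x = 3
  ∂P/∂y = -3*x
  integrand = ∂Q/∂x - ∂P/∂y = 3*x + 3.
Integrating over R: integral_0^1 integral_0^{1-x} (3*x + 3) dy dx = 2.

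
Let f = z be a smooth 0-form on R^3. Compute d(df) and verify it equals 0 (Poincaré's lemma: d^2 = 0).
d(df) = 0

Step 1: df = sum_i (∂f/∂x_i) dx_i = (0) dx + (0) dy + (1) dz.
Step 2: Apply d again. Using the 1-form formula, the coefficient of dx ∧ dy in d(df) is ∂^2 f/∂x ∂y - ∂^2 f/∂y ∂x = (0) - (0) = 0 (equality of mixed partials for smooth f).
Similarly for dx ∧ dz and dy ∧ dz — all coefficients vanish. So d(df) = 0.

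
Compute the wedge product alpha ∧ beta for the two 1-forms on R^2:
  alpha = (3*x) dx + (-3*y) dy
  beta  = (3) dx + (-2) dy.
alpha ∧ beta = (-6*x + 9*y) dx ∧ dy

Distribute the wedge, using dx_i ∧ dx_j = -dx_j ∧ dx_i and dx_i ∧ dx_i = 0. For each pair (i, j) with i < j, the coefficient of dx_i ∧ dx_j in alpha ∧ beta is (alpha_i * beta_j - alpha_j * beta_i). Collecting: alpha ∧ beta = (-6*x + 9*y) dx ∧ dy.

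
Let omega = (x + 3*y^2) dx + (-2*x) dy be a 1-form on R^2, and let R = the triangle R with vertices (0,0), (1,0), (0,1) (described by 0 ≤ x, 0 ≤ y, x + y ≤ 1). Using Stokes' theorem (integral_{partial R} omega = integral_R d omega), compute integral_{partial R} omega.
integral_(partial R) omega = -2

Stokes: integral_partial_R omega = integral_R d omega with d omega = (∂Q/∂x - ∂P/∂y) dx ∧ dy.
  ∂Q/∂x = -2
  ∂P/∂y = 6*y
  integrand = ∂Q/∂x - ∂P/∂y = -6*y - 2.
Integrating over R: integral_0^1 integral_0^{1-x} (-6*y - 2) dy dx = -2.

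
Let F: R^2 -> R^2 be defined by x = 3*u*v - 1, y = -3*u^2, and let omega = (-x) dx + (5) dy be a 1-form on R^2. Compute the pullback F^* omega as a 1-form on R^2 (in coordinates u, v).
F^* omega = (-9*u*v^2 - 30*u + 3*v) du + (3*u*(-3*u*v + 1)) dv

Using F^*(f dg) = (f ∘ F) d(g ∘ F), substitute each coordinate x_i by F_i(u, v) in f_i, and replace dx_i by d F_i = (∂F_i/∂u) du + (∂F_i/∂v) dv.
  For the x component: f_1(F) = -3*u*v + 1; d F_1 = (3*v) du + (3*u) dv
  For the y component: f_2(F) = 5; d F_2 = (-6*u) du + (0) dv
Combining and collecting du, dv coefficients:
  coeff of du: -9*u*v^2 - 30*u + 3*v
  coeff of dv: 3*u*(-3*u*v + 1)
F^* omega = (-9*u*v^2 - 30*u + 3*v) du + (3*u*(-3*u*v + 1)) dv.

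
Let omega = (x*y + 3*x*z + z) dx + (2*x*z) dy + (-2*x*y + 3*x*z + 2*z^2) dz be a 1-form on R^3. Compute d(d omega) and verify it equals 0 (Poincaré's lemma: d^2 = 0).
d(d omega) = 0

Step 1: d omega = sum_{i<j} (∂f_j/∂x_i - ∂f_i/∂x_j) dx_i ∧ dx_j:
  coeff of dx ∧ dy: -x + 2*z
  coeff of dx ∧ dz: -3*x - 2*y + 3*z - 1
  coeff of dy ∧ dz: -4*x
Step 2: Apply d again to each 2-form coefficient. The only possible 3-form in R^3 is dx ∧ dy ∧ dz, with coefficient
  ∂(coeff of dy∧dz)/∂x - ∂(coeff of dx∧dz)/∂y + ∂(coeff of dx∧dy)/∂z
  = ∂/∂x (-4*x) - ∂/∂y (-3*x - 2*y + 3*z - 1) + ∂/∂z (-x + 2*z).
Each of these terms simplifies to sums of mixed partials that cancel in pairs. The result is 0 (by equality of mixed partials for smooth functions — Schwarz / Clairaut).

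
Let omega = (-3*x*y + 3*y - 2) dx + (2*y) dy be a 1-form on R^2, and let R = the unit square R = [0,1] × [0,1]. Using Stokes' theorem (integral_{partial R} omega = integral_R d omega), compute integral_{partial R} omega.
integral_(partial R) omega = -3/2

Stokes: integral_partial_R omega = integral_R d omega with d omega = (∂Q/∂x - ∂P/∂y) dx ∧ dy.
  ∂Q/∂x = 0
  ∂P/∂y = 3 - 3*x
  integrand = ∂Q/∂x - ∂P/∂y = 3*x - 3.
Integrating over R: integral_0^1 integral_0^1 (3*x - 3) dx dy = -3/2.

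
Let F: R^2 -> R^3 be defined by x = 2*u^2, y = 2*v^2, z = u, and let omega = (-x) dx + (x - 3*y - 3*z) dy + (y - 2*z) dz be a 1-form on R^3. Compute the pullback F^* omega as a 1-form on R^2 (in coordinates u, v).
F^* omega = (-8*u^3 - 2*u + 2*v^2) du + (4*v*(2*u^2 - 3*u - 6*v^2)) dv

Using F^*(f dg) = (f ∘ F) d(g ∘ F), substitute each coordinate x_i by F_i(u, v) in f_i, and replace dx_i by d F_i = (∂F_i/∂u) du + (∂F_i/∂v) dv.
  For the x component: f_1(F) = -2*u^2; d F_1 = (4*u) du + (0) dv
  For the y component: f_2(F) = 2*u^2 - 3*u - 6*v^2; d F_2 = (0) du + (4*v) dv
  For the z component: f_3(F) = -2*u + 2*v^2; d F_3 = (1) du + (0) dv
Combining and collecting du, dv coefficients:
  coeff of du: -8*u^3 - 2*u + 2*v^2
  coeff of dv: 4*v*(2*u^2 - 3*u - 6*v^2)
F^* omega = (-8*u^3 - 2*u + 2*v^2) du + (4*v*(2*u^2 - 3*u - 6*v^2)) dv.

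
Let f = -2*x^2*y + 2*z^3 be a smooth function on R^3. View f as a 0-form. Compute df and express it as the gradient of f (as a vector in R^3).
df = (-4*x*y) dx + (-2*x^2) dy + (6*z^2) dz; grad f = (-4*x*y, -2*x^2, 6*z^2)

For a 0-form f, d f = (∂f/∂x) dx + (∂f/∂y) dy + (∂f/∂z) dz. The components of the vector representation are exactly the entries of grad f in Cartesian coordinates:
  ∂f/∂x = -4*x*y
  ∂f/∂y = -2*x^2
  ∂f/∂z = 6*z^2.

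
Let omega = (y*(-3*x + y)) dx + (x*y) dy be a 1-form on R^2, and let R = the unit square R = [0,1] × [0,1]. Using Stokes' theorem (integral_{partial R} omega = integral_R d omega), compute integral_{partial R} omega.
integral_(partial R) omega = 1

Stokes: integral_partial_R omega = integral_R d omega with d omega = (∂Q/∂x - ∂P/∂y) dx ∧ dy.
  ∂Q/∂x = y
  ∂P/∂y = -3*x + 2*y
  integrand = ∂Q/∂x - ∂P/∂y = 3*x - y.
Integrating over R: integral_0^1 integral_0^1 (3*x - y) dx dy = 1.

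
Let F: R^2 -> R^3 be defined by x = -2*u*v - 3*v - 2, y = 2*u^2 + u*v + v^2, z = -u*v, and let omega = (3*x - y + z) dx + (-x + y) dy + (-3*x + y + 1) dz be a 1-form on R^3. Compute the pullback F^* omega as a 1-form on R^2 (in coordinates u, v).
F^* omega = (8*u^3 + 16*u^2*v + 16*u*v^2 + 12*u*v + 8*u + 2*v^3 + 12*v^2 + 7*v) du + (4*u^3 + 16*u^2*v + 6*u^2 + 8*u*v^2 + 36*u*v + 7*u + 2*v^3 + 9*v^2 + 31*v + 18) dv

Using F^*(f dg) = (f ∘ F) d(g ∘ F), substitute each coordinate x_i by F_i(u, v) in f_i, and replace dx_i by d F_i = (∂F_i/∂u) du + (∂F_i/∂v) dv.
  For the x component: f_1(F) = -2*u^2 - 8*u*v - v^2 - 9*v - 6; d F_1 = (-2*v) du + (-2*u - 3) dv
  For the y component: f_2(F) = 2*u^2 + 3*u*v + v^2 + 3*v + 2; d F_2 = (4*u + v) du + (u + 2*v) dv
  For the z component: f_3(F) = 2*u^2 + 7*u*v + v^2 + 9*v + 7; d F_3 = (-v) du + (-u) dv
Combining and collecting du, dv coefficients:
  coeff of du: 8*u^3 + 16*u^2*v + 16*u*v^2 + 12*u*v + 8*u + 2*v^3 + 12*v^2 + 7*v
  coeff of dv: 4*u^3 + 16*u^2*v + 6*u^2 + 8*u*v^2 + 36*u*v + 7*u + 2*v^3 + 9*v^2 + 31*v + 18
F^* omega = (8*u^3 + 16*u^2*v + 16*u*v^2 + 12*u*v + 8*u + 2*v^3 + 12*v^2 + 7*v) du + (4*u^3 + 16*u^2*v + 6*u^2 + 8*u*v^2 + 36*u*v + 7*u + 2*v^3 + 9*v^2 + 31*v + 18) dv.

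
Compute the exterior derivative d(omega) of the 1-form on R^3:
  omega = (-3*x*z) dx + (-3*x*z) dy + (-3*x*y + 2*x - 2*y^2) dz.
d(omega) = (-3*z) dx ∧ dy + (3*x - 3*y + 2) dx ∧ dz + (-4*y) dy ∧ dz

For a 1-form omega = sum_i f_i dx_i, the exterior derivative is
  d(omega) = sum_{i < j} (∂f_j/∂x_i - ∂f_i/∂x_j) dx_i ∧ dx_j.
  coefficient of dx ∧ dy: ∂f_2/∂x - ∂f_1/∂y = ∂(-3*x*z)/∂x - ∂(-3*x*z)/∂y = -3*z
  coefficient of dx ∧ dz: ∂f_3/∂x - ∂f_1/∂z = ∂(-3*x*y + 2*x - 2*y^2)/∂x - ∂(-3*x*z)/∂z = 3*x - 3*y + 2
  coefficient of dy ∧ dz: ∂f_3/∂y - ∂f_2/∂z = ∂(-3*x*y + 2*x - 2*y^2)/∂y - ∂(-3*x*z)/∂z = -4*y
Assembling: d(omega) = (-3*z) dx ∧ dy + (3*x - 3*y + 2) dx ∧ dz + (-4*y) dy ∧ dz.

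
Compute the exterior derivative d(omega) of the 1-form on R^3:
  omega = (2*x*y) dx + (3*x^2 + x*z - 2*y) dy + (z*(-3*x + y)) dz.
d(omega) = (4*x + z) dx ∧ dy + (-3*z) dx ∧ dz + (-x + z) dy ∧ dz

For a 1-form omega = sum_i f_i dx_i, the exterior derivative is
  d(omega) = sum_{i < j} (∂f_j/∂x_i - ∂f_i/∂x_j) dx_i ∧ dx_j.
  coefficient of dx ∧ dy: ∂f_2/∂x - ∂f_1/∂y = ∂(3*x^2 + x*z - 2*y)/∂x - ∂(2*x*y)/∂y = 4*x + z
  coefficient of dx ∧ dz: ∂f_3/∂x - ∂f_1/∂z = ∂(z*(-3*x + y))/∂x - ∂(2*x*y)/∂z = -3*z
  coefficient of dy ∧ dz: ∂f_3/∂y - ∂f_2/∂z = ∂(z*(-3*x + y))/∂y - ∂(3*x^2 + x*z - 2*y)/∂z = -x + z
Assembling: d(omega) = (4*x + z) dx ∧ dy + (-3*z) dx ∧ dz + (-x + z) dy ∧ dz.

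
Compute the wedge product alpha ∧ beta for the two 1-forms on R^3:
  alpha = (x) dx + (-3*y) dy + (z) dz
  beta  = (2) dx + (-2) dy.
alpha ∧ beta = (-2*x + 6*y) dx ∧ dy + (-2*z) dx ∧ dz + (2*z) dy ∧ dz

Distribute the wedge, using dx_i ∧ dx_j = -dx_j ∧ dx_i and dx_i ∧ dx_i = 0. For each pair (i, j) with i < j, the coefficient of dx_i ∧ dx_j in alpha ∧ beta is (alpha_i * beta_j - alpha_j * beta_i). Collecting: alpha ∧ beta = (-2*x + 6*y) dx ∧ dy + (-2*z) dx ∧ dz + (2*z) dy ∧ dz.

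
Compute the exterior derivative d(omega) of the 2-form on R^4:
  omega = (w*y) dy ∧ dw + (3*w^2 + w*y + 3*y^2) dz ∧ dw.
d(omega) = (w + 6*y) dy ∧ dz ∧ dw

For a 2-form omega = sum_{i<j} g_{ij} dx_i ∧ dx_j, the exterior derivative is
  d(omega) = sum_{i<j} d(g_{ij}) ∧ dx_i ∧ dx_j = sum_{i<j, k} (∂g_{ij}/∂x_k) dx_k ∧ dx_i ∧ dx_j.
Expand each term, using dx_k ∧ dx_i ∧ dx_j = sgn(permutation) dx_{(a)} ∧ dx_{(b)} ∧ dx_{(c)} with (a < b < c) sorted:
  d(3*w^2 + w*y + 3*y^2) includes (∂/∂y)(3*w^2 + w*y + 3*y^2) dy = (w + 6*y) dy, which multiplied by dz ∧ dw gives (w + 6*y) dy ∧ dz ∧ dw
Collecting like 3-forms: d(omega) = (w + 6*y) dy ∧ dz ∧ dw.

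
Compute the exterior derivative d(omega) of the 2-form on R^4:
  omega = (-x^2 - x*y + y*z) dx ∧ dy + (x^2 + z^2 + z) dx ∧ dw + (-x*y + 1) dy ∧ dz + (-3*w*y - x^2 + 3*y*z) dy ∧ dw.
d(omega) = (-2*z - 1) dx ∧ dz ∧ dw + (-2*x) dx ∧ dy ∧ dw + (-3*y) dy ∧ dz ∧ dw

For a 2-form omega = sum_{i<j} g_{ij} dx_i ∧ dx_j, the exterior derivative is
  d(omega) = sum_{i<j} d(g_{ij}) ∧ dx_i ∧ dx_j = sum_{i<j, k} (∂g_{ij}/∂x_k) dx_k ∧ dx_i ∧ dx_j.
Expand each term, using dx_k ∧ dx_i ∧ dx_j = sgn(permutation) dx_{(a)} ∧ dx_{(b)} ∧ dx_{(c)} with (a < b < c) sorted:
  d(-x^2 - x*y + y*z) includes (∂/∂z)(-x^2 - x*y + y*z) dz = (y) dz, which multiplied by dx ∧ dy gives (y) dx ∧ dy ∧ dz
  d(x^2 + z^2 + z) includes (∂/∂z)(x^2 + z^2 + z) dz = (2*z + 1) dz, which multiplied by dx ∧ dw gives (-2*z - 1) dx ∧ dz ∧ dw
  d(-x*y + 1) includes (∂/∂x)(-x*y + 1) dx = (-y) dx, which multiplied by dy ∧ dz gives (-y) dx ∧ dy ∧ dz
  d(-3*w*y - x^2 + 3*y*z) includes (∂/∂x)(-3*w*y - x^2 + 3*y*z) dx = (-2*x) dx, which multiplied by dy ∧ dw gives (-2*x) dx ∧ dy ∧ dw
  d(-3*w*y - x^2 + 3*y*z) includes (∂/∂z)(-3*w*y - x^2 + 3*y*z) dz = (3*y) dz, which multiplied by dy ∧ dw gives (-3*y) dy ∧ dz ∧ dw
Collecting like 3-forms: d(omega) = (-2*z - 1) dx ∧ dz ∧ dw + (-2*x) dx ∧ dy ∧ dw + (-3*y) dy ∧ dz ∧ dw.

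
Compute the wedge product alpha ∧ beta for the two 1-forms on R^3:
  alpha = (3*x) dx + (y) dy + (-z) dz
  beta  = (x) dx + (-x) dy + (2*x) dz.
alpha ∧ beta = (-x*(3*x + y)) dx ∧ dy + (x*(6*x + z)) dx ∧ dz + (x*(2*y - z)) dy ∧ dz

Distribute the wedge, using dx_i ∧ dx_j = -dx_j ∧ dx_i and dx_i ∧ dx_i = 0. For each pair (i, j) with i < j, the coefficient of dx_i ∧ dx_j in alpha ∧ beta is (alpha_i * beta_j - alpha_j * beta_i). Collecting: alpha ∧ beta = (-x*(3*x + y)) dx ∧ dy + (x*(6*x + z)) dx ∧ dz + (x*(2*y - z)) dy ∧ dz.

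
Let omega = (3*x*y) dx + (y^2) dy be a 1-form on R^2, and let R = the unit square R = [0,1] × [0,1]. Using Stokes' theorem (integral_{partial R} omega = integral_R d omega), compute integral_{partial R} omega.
integral_(partial R) omega = -3/2

Stokes: integral_partial_R omega = integral_R d omega with d omega = (∂Q/∂x - ∂P/∂y) dx ∧ dy.
  ∂Q/∂x = 0
  ∂P/∂y = 3*x
  integrand = ∂Q/∂x - ∂P/∂y = -3*x.
Integrating over R: integral_0^1 integral_0^1 (-3*x) dx dy = -3/2.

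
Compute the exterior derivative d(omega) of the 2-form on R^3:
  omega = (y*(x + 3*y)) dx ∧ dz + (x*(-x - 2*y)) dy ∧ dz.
d(omega) = (-3*x - 8*y) dx ∧ dy ∧ dz

For a 2-form omega = sum_{i<j} g_{ij} dx_i ∧ dx_j, the exterior derivative is
  d(omega) = sum_{i<j} d(g_{ij}) ∧ dx_i ∧ dx_j = sum_{i<j, k} (∂g_{ij}/∂x_k) dx_k ∧ dx_i ∧ dx_j.
Expand each term, using dx_k ∧ dx_i ∧ dx_j = sgn(permutation) dx_{(a)} ∧ dx_{(b)} ∧ dx_{(c)} with (a < b < c) sorted:
  d(y*(x + 3*y)) includes (∂/∂y)(y*(x + 3*y)) dy = (x + 6*y) dy, which multiplied by dx ∧ dz gives (-x - 6*y) dx ∧ dy ∧ dz
  d(x*(-x - 2*y)) includes (∂/∂x)(x*(-x - 2*y)) dx = (-2*x - 2*y) dx, which multiplied by dy ∧ dz gives (-2*x - 2*y) dx ∧ dy ∧ dz
Collecting like 3-forms: d(omega) = (-3*x - 8*y) dx ∧ dy ∧ dz.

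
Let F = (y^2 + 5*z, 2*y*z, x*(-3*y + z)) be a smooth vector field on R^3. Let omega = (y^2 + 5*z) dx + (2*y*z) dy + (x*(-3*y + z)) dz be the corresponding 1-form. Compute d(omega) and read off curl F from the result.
d(omega) = (-3*x - 2*y) dy ∧ dz + (3*y - z + 5) dz ∧ dx + (-2*y) dx ∧ dy; curl F = (-3*x - 2*y, 3*y - z + 5, -2*y)

d omega = sum_{i<j} (∂f_j/∂x_i - ∂f_i/∂x_j) dx_i ∧ dx_j. Under the identification (dy ∧ dz, dz ∧ dx, dx ∧ dy) ↔ (e_x, e_y, e_z), the coefficients are exactly the components of curl F. Compute:
  ∂R/∂y - ∂Q/∂z = (-3*x) - (2*y) = -3*x - 2*y
  ∂P/∂z - ∂R/∂x = (5) - (-3*y + z) = 3*y - z + 5
  ∂Q/∂x - ∂P/∂y = (0) - (2*y) = -2*y.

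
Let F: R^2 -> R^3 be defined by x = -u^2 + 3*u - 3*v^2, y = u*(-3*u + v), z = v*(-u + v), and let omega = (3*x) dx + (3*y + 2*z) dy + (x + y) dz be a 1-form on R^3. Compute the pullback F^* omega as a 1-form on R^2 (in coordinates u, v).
F^* omega = (60*u^3 - 11*u^2*v - 27*u^2 + 6*u*v^2 - 3*u*v + 27*u + 5*v^3 - 27*v^2) du + (-5*u^3 + 10*u^2*v - 3*u^2 + 7*u*v^2 - 48*u*v + 48*v^3) dv

Using F^*(f dg) = (f ∘ F) d(g ∘ F), substitute each coordinate x_i by F_i(u, v) in f_i, and replace dx_i by d F_i = (∂F_i/∂u) du + (∂F_i/∂v) dv.
  For the x component: f_1(F) = -3*u^2 + 9*u - 9*v^2; d F_1 = (3 - 2*u) du + (-6*v) dv
  For the y component: f_2(F) = -9*u^2 + u*v + 2*v^2; d F_2 = (-6*u + v) du + (u) dv
  For the z component: f_3(F) = -4*u^2 + u*v + 3*u - 3*v^2; d F_3 = (-v) du + (-u + 2*v) dv
Combining and collecting du, dv coefficients:
  coeff of du: 60*u^3 - 11*u^2*v - 27*u^2 + 6*u*v^2 - 3*u*v + 27*u + 5*v^3 - 27*v^2
  coeff of dv: -5*u^3 + 10*u^2*v - 3*u^2 + 7*u*v^2 - 48*u*v + 48*v^3
F^* omega = (60*u^3 - 11*u^2*v - 27*u^2 + 6*u*v^2 - 3*u*v + 27*u + 5*v^3 - 27*v^2) du + (-5*u^3 + 10*u^2*v - 3*u^2 + 7*u*v^2 - 48*u*v + 48*v^3) dv.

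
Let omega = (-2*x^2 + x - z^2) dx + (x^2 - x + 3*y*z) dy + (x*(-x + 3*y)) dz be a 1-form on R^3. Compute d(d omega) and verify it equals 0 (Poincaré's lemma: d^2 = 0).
d(d omega) = 0

Step 1: d omega = sum_{i<j} (∂f_j/∂x_i - ∂f_i/∂x_j) dx_i ∧ dx_j:
  coeff of dx ∧ dy: 2*x - 1
  coeff of dx ∧ dz: -2*x + 3*y + 2*z
  coeff of dy ∧ dz: 3*x - 3*y
Step 2: Apply d again to each 2-form coefficient. The only possible 3-form in R^3 is dx ∧ dy ∧ dz, with coefficient
  ∂(coeff of dy∧dz)/∂x - ∂(coeff of dx∧dz)/∂y + ∂(coeff of dx∧dy)/∂z
  = ∂/∂x (3*x - 3*y) - ∂/∂y (-2*x + 3*y + 2*z) + ∂/∂z (2*x - 1).
Each of these terms simplifies to sums of mixed partials that cancel in pairs. The result is 0 (by equality of mixed partials for smooth functions — Schwarz / Clairaut).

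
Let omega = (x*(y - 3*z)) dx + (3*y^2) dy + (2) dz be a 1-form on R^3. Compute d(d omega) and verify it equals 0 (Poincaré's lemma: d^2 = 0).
d(d omega) = 0

Step 1: d omega = sum_{i<j} (∂f_j/∂x_i - ∂f_i/∂x_j) dx_i ∧ dx_j:
  coeff of dx ∧ dy: -x
  coeff of dx ∧ dz: 3*x
  coeff of dy ∧ dz: 0
Step 2: Apply d again to each 2-form coefficient. The only possible 3-form in R^3 is dx ∧ dy ∧ dz, with coefficient
  ∂(coeff of dy∧dz)/∂x - ∂(coeff of dx∧dz)/∂y + ∂(coeff of dx∧dy)/∂z
  = ∂/∂x (0) - ∂/∂y (3*x) + ∂/∂z (-x).
Each of these terms simplifies to sums of mixed partials that cancel in pairs. The result is 0 (by equality of mixed partials for smooth functions — Schwarz / Clairaut).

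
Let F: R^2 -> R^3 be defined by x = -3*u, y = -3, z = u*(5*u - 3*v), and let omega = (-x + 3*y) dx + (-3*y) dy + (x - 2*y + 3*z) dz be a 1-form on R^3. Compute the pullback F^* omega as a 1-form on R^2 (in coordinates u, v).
F^* omega = (150*u^3 - 135*u^2*v - 30*u^2 + 27*u*v^2 + 9*u*v + 51*u - 18*v + 27) du + (9*u*(-5*u^2 + 3*u*v + u - 2)) dv

Using F^*(f dg) = (f ∘ F) d(g ∘ F), substitute each coordinate x_i by F_i(u, v) in f_i, and replace dx_i by d F_i = (∂F_i/∂u) du + (∂F_i/∂v) dv.
  For the x component: f_1(F) = 3*u - 9; d F_1 = (-3) du + (0) dv
  For the y component: f_2(F) = 9; d F_2 = (0) du + (0) dv
  For the z component: f_3(F) = 15*u^2 - 9*u*v - 3*u + 6; d F_3 = (10*u - 3*v) du + (-3*u) dv
Combining and collecting du, dv coefficients:
  coeff of du: 150*u^3 - 135*u^2*v - 30*u^2 + 27*u*v^2 + 9*u*v + 51*u - 18*v + 27
  coeff of dv: 9*u*(-5*u^2 + 3*u*v + u - 2)
F^* omega = (150*u^3 - 135*u^2*v - 30*u^2 + 27*u*v^2 + 9*u*v + 51*u - 18*v + 27) du + (9*u*(-5*u^2 + 3*u*v + u - 2)) dv.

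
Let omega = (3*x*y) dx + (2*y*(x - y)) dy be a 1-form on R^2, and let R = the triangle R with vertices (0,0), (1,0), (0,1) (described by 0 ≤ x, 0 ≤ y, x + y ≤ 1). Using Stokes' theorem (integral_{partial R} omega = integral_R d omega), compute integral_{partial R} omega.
integral_(partial R) omega = -1/6

Stokes: integral_partial_R omega = integral_R d omega with d omega = (∂Q/∂x - ∂P/∂y) dx ∧ dy.
  ∂Q/∂x = 2*y
  ∂P/∂y = 3*x
  integrand = ∂Q/∂x - ∂P/∂y = -3*x + 2*y.
Integrating over R: integral_0^1 integral_0^{1-x} (-3*x + 2*y) dy dx = -1/6.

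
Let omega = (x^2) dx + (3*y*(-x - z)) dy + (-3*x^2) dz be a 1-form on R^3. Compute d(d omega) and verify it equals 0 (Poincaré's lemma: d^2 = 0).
d(d omega) = 0

Step 1: d omega = sum_{i<j} (∂f_j/∂x_i - ∂f_i/∂x_j) dx_i ∧ dx_j:
  coeff of dx ∧ dy: -3*y
  coeff of dx ∧ dz: -6*x
  coeff of dy ∧ dz: 3*y
Step 2: Apply d again to each 2-form coefficient. The only possible 3-form in R^3 is dx ∧ dy ∧ dz, with coefficient
  ∂(coeff of dy∧dz)/∂x - ∂(coeff of dx∧dz)/∂y + ∂(coeff of dx∧dy)/∂z
  = ∂/∂x (3*y) - ∂/∂y (-6*x) + ∂/∂z (-3*y).
Each of these terms simplifies to sums of mixed partials that cancel in pairs. The result is 0 (by equality of mixed partials for smooth functions — Schwarz / Clairaut).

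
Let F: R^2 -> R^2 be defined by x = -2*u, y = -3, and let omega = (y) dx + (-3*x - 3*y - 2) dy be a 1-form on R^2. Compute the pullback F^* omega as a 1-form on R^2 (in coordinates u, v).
F^* omega = (6) du

Using F^*(f dg) = (f ∘ F) d(g ∘ F), substitute each coordinate x_i by F_i(u, v) in f_i, and replace dx_i by d F_i = (∂F_i/∂u) du + (∂F_i/∂v) dv.
  For the x component: f_1(F) = -3; d F_1 = (-2) du + (0) dv
  For the y component: f_2(F) = 6*u + 7; d F_2 = (0) du + (0) dv
Combining and collecting du, dv coefficients:
  coeff of du: 6
  coeff of dv: 0
F^* omega = (6) du.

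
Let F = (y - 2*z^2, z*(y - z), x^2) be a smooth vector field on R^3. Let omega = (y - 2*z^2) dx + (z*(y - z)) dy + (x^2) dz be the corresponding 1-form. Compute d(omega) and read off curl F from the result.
d(omega) = (-y + 2*z) dy ∧ dz + (-2*x - 4*z) dz ∧ dx + (-1) dx ∧ dy; curl F = (-y + 2*z, -2*x - 4*z, -1)

d omega = sum_{i<j} (∂f_j/∂x_i - ∂f_i/∂x_j) dx_i ∧ dx_j. Under the identification (dy ∧ dz, dz ∧ dx, dx ∧ dy) ↔ (e_x, e_y, e_z), the coefficients are exactly the components of curl F. Compute:
  ∂R/∂y - ∂Q/∂z = (0) - (y - 2*z) = -y + 2*z
  ∂P/∂z - ∂R/∂x = (-4*z) - (2*x) = -2*x - 4*z
  ∂Q/∂x - ∂P/∂y = (0) - (1) = -1.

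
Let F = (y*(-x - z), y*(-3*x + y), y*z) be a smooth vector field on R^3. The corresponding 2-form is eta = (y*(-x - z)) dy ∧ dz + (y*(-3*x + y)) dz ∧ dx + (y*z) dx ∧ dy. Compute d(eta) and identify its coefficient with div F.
d(eta) = (-3*x + 2*y) dx ∧ dy ∧ dz; div F = -3*x + 2*y

For a 2-form in R^3 of the form above, applying d gives a 3-form with coefficient ∂P/∂x + ∂Q/∂y + ∂R/∂z:
  ∂P/∂x = -y
  ∂Q/∂y = -3*x + 2*y
  ∂R/∂z = y
Sum = -3*x + 2*y, which is exactly div F.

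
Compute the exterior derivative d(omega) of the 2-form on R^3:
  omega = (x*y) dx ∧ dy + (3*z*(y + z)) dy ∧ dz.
d(omega) = 0

For a 2-form omega = sum_{i<j} g_{ij} dx_i ∧ dx_j, the exterior derivative is
  d(omega) = sum_{i<j} d(g_{ij}) ∧ dx_i ∧ dx_j = sum_{i<j, k} (∂g_{ij}/∂x_k) dx_k ∧ dx_i ∧ dx_j.
Expand each term, using dx_k ∧ dx_i ∧ dx_j = sgn(permutation) dx_{(a)} ∧ dx_{(b)} ∧ dx_{(c)} with (a < b < c) sorted:

Collecting like 3-forms: d(omega) = 0.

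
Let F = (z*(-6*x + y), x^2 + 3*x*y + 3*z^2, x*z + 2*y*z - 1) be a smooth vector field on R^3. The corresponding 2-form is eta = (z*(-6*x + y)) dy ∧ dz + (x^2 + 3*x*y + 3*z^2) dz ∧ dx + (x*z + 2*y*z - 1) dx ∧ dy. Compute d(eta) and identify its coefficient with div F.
d(eta) = (4*x + 2*y - 6*z) dx ∧ dy ∧ dz; div F = 4*x + 2*y - 6*z

For a 2-form in R^3 of the form above, applying d gives a 3-form with coefficient ∂P/∂x + ∂Q/∂y + ∂R/∂z:
  ∂P/∂x = -6*z
  ∂Q/∂y = 3*x
  ∂R/∂z = x + 2*y
Sum = 4*x + 2*y - 6*z, which is exactly div F.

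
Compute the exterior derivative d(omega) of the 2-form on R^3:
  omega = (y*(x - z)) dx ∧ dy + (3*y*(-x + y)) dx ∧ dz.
d(omega) = (3*x - 7*y) dx ∧ dy ∧ dz

For a 2-form omega = sum_{i<j} g_{ij} dx_i ∧ dx_j, the exterior derivative is
  d(omega) = sum_{i<j} d(g_{ij}) ∧ dx_i ∧ dx_j = sum_{i<j, k} (∂g_{ij}/∂x_k) dx_k ∧ dx_i ∧ dx_j.
Expand each term, using dx_k ∧ dx_i ∧ dx_j = sgn(permutation) dx_{(a)} ∧ dx_{(b)} ∧ dx_{(c)} with (a < b < c) sorted:
  d(y*(x - z)) includes (∂/∂z)(y*(x - z)) dz = (-y) dz, which multiplied by dx ∧ dy gives (-y) dx ∧ dy ∧ dz
  d(3*y*(-x + y)) includes (∂/∂y)(3*y*(-x + y)) dy = (-3*x + 6*y) dy, which multiplied by dx ∧ dz gives (3*x - 6*y) dx ∧ dy ∧ dz
Collecting like 3-forms: d(omega) = (3*x - 7*y) dx ∧ dy ∧ dz.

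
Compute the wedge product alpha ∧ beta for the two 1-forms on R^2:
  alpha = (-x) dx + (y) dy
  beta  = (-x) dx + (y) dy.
alpha ∧ beta = 0

Distribute the wedge, using dx_i ∧ dx_j = -dx_j ∧ dx_i and dx_i ∧ dx_i = 0. For each pair (i, j) with i < j, the coefficient of dx_i ∧ dx_j in alpha ∧ beta is (alpha_i * beta_j - alpha_j * beta_i). Collecting: alpha ∧ beta = 0.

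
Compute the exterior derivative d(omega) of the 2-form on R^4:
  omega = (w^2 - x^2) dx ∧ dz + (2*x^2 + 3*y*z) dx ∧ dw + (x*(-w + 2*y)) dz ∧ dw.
d(omega) = (w - y) dx ∧ dz ∧ dw + (-3*z) dx ∧ dy ∧ dw + (2*x) dy ∧ dz ∧ dw

For a 2-form omega = sum_{i<j} g_{ij} dx_i ∧ dx_j, the exterior derivative is
  d(omega) = sum_{i<j} d(g_{ij}) ∧ dx_i ∧ dx_j = sum_{i<j, k} (∂g_{ij}/∂x_k) dx_k ∧ dx_i ∧ dx_j.
Expand each term, using dx_k ∧ dx_i ∧ dx_j = sgn(permutation) dx_{(a)} ∧ dx_{(b)} ∧ dx_{(c)} with (a < b < c) sorted:
  d(w^2 - x^2) includes (∂/∂w)(w^2 - x^2) dw = (2*w) dw, which multiplied by dx ∧ dz gives (2*w) dx ∧ dz ∧ dw
  d(2*x^2 + 3*y*z) includes (∂/∂y)(2*x^2 + 3*y*z) dy = (3*z) dy, which multiplied by dx ∧ dw gives (-3*z) dx ∧ dy ∧ dw
  d(2*x^2 + 3*y*z) includes (∂/∂z)(2*x^2 + 3*y*z) dz = (3*y) dz, which multiplied by dx ∧ dw gives (-3*y) dx ∧ dz ∧ dw
  d(x*(-w + 2*y)) includes (∂/∂x)(x*(-w + 2*y)) dx = (-w + 2*y) dx, which multiplied by dz ∧ dw gives (-w + 2*y) dx ∧ dz ∧ dw
  d(x*(-w + 2*y)) includes (∂/∂y)(x*(-w + 2*y)) dy = (2*x) dy, which multiplied by dz ∧ dw gives (2*x) dy ∧ dz ∧ dw
Collecting like 3-forms: d(omega) = (w - y) dx ∧ dz ∧ dw + (-3*z) dx ∧ dy ∧ dw + (2*x) dy ∧ dz ∧ dw.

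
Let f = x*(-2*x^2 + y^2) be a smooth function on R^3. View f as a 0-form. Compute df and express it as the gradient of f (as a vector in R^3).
df = (-6*x^2 + y^2) dx + (2*x*y) dy + (0) dz; grad f = (-6*x^2 + y^2, 2*x*y, 0)

For a 0-form f, d f = (∂f/∂x) dx + (∂f/∂y) dy + (∂f/∂z) dz. The components of the vector representation are exactly the entries of grad f in Cartesian coordinates:
  ∂f/∂x = -6*x^2 + y^2
  ∂f/∂y = 2*x*y
  ∂f/∂z = 0.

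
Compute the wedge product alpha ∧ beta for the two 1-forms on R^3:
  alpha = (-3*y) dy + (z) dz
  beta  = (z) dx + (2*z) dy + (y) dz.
alpha ∧ beta = (3*y*z) dx ∧ dy + (-3*y^2 - 2*z^2) dy ∧ dz + (-z^2) dx ∧ dz

Distribute the wedge, using dx_i ∧ dx_j = -dx_j ∧ dx_i and dx_i ∧ dx_i = 0. For each pair (i, j) with i < j, the coefficient of dx_i ∧ dx_j in alpha ∧ beta is (alpha_i * beta_j - alpha_j * beta_i). Collecting: alpha ∧ beta = (3*y*z) dx ∧ dy + (-3*y^2 - 2*z^2) dy ∧ dz + (-z^2) dx ∧ dz.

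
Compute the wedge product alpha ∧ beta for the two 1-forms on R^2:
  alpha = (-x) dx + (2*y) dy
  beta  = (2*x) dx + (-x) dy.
alpha ∧ beta = (x*(x - 4*y)) dx ∧ dy

Distribute the wedge, using dx_i ∧ dx_j = -dx_j ∧ dx_i and dx_i ∧ dx_i = 0. For each pair (i, j) with i < j, the coefficient of dx_i ∧ dx_j in alpha ∧ beta is (alpha_i * beta_j - alpha_j * beta_i). Collecting: alpha ∧ beta = (x*(x - 4*y)) dx ∧ dy.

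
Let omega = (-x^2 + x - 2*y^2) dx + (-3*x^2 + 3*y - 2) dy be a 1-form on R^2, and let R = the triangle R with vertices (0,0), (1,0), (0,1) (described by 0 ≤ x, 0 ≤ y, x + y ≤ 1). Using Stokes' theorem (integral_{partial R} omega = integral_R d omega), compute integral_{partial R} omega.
integral_(partial R) omega = -1/3

Stokes: integral_partial_R omega = integral_R d omega with d omega = (∂Q/∂x - ∂P/∂y) dx ∧ dy.
  ∂Q/∂x = -6*x
  ∂P/∂y = -4*y
  integrand = ∂Q/∂x - ∂P/∂y = -6*x + 4*y.
Integrating over R: integral_0^1 integral_0^{1-x} (-6*x + 4*y) dy dx = -1/3.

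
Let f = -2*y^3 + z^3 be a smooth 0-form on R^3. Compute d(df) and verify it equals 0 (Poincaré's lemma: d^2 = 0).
d(df) = 0

Step 1: df = sum_i (∂f/∂x_i) dx_i = (0) dx + (-6*y^2) dy + (3*z^2) dz.
Step 2: Apply d again. Using the 1-form formula, the coefficient of dx ∧ dy in d(df) is ∂^2 f/∂x ∂y - ∂^2 f/∂y ∂x = (0) - (0) = 0 (equality of mixed partials for smooth f).
Similarly for dx ∧ dz and dy ∧ dz — all coefficients vanish. So d(df) = 0.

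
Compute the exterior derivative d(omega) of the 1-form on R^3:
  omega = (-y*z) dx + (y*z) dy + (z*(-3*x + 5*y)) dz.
d(omega) = (z) dx ∧ dy + (y - 3*z) dx ∧ dz + (-y + 5*z) dy ∧ dz

For a 1-form omega = sum_i f_i dx_i, the exterior derivative is
  d(omega) = sum_{i < j} (∂f_j/∂x_i - ∂f_i/∂x_j) dx_i ∧ dx_j.
  coefficient of dx ∧ dy: ∂f_2/∂x - ∂f_1/∂y = ∂(y*z)/∂x - ∂(-y*z)/∂y = z
  coefficient of dx ∧ dz: ∂f_3/∂x - ∂f_1/∂z = ∂(z*(-3*x + 5*y))/∂x - ∂(-y*z)/∂z = y - 3*z
  coefficient of dy ∧ dz: ∂f_3/∂y - ∂f_2/∂z = ∂(z*(-3*x + 5*y))/∂y - ∂(y*z)/∂z = -y + 5*z
Assembling: d(omega) = (z) dx ∧ dy + (y - 3*z) dx ∧ dz + (-y + 5*z) dy ∧ dz.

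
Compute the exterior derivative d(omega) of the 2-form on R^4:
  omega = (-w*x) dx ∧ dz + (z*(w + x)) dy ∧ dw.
d(omega) = (-x) dx ∧ dz ∧ dw + (z) dx ∧ dy ∧ dw + (-w - x) dy ∧ dz ∧ dw

For a 2-form omega = sum_{i<j} g_{ij} dx_i ∧ dx_j, the exterior derivative is
  d(omega) = sum_{i<j} d(g_{ij}) ∧ dx_i ∧ dx_j = sum_{i<j, k} (∂g_{ij}/∂x_k) dx_k ∧ dx_i ∧ dx_j.
Expand each term, using dx_k ∧ dx_i ∧ dx_j = sgn(permutation) dx_{(a)} ∧ dx_{(b)} ∧ dx_{(c)} with (a < b < c) sorted:
  d(-w*x) includes (∂/∂w)(-w*x) dw = (-x) dw, which multiplied by dx ∧ dz gives (-x) dx ∧ dz ∧ dw
  d(z*(w + x)) includes (∂/∂x)(z*(w + x)) dx = (z) dx, which multiplied by dy ∧ dw gives (z) dx ∧ dy ∧ dw
  d(z*(w + x)) includes (∂/∂z)(z*(w + x)) dz = (w + x) dz, which multiplied by dy ∧ dw gives (-w - x) dy ∧ dz ∧ dw
Collecting like 3-forms: d(omega) = (-x) dx ∧ dz ∧ dw + (z) dx ∧ dy ∧ dw + (-w - x) dy ∧ dz ∧ dw.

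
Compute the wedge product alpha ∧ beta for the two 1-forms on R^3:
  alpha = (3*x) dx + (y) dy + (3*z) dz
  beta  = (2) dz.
alpha ∧ beta = (6*x) dx ∧ dz + (2*y) dy ∧ dz

Distribute the wedge, using dx_i ∧ dx_j = -dx_j ∧ dx_i and dx_i ∧ dx_i = 0. For each pair (i, j) with i < j, the coefficient of dx_i ∧ dx_j in alpha ∧ beta is (alpha_i * beta_j - alpha_j * beta_i). Collecting: alpha ∧ beta = (6*x) dx ∧ dz + (2*y) dy ∧ dz.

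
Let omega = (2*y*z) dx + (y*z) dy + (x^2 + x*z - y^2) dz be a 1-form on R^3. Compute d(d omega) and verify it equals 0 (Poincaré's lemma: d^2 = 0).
d(d omega) = 0

Step 1: d omega = sum_{i<j} (∂f_j/∂x_i - ∂f_i/∂x_j) dx_i ∧ dx_j:
  coeff of dx ∧ dy: -2*z
  coeff of dx ∧ dz: 2*x - 2*y + z
  coeff of dy ∧ dz: -3*y
Step 2: Apply d again to each 2-form coefficient. The only possible 3-form in R^3 is dx ∧ dy ∧ dz, with coefficient
  ∂(coeff of dy∧dz)/∂x - ∂(coeff of dx∧dz)/∂y + ∂(coeff of dx∧dy)/∂z
  = ∂/∂x (-3*y) - ∂/∂y (2*x - 2*y + z) + ∂/∂z (-2*z).
Each of these terms simplifies to sums of mixed partials that cancel in pairs. The result is 0 (by equality of mixed partials for smooth functions — Schwarz / Clairaut).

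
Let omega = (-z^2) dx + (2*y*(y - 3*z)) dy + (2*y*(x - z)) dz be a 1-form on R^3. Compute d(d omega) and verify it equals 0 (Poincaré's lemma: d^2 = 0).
d(d omega) = 0

Step 1: d omega = sum_{i<j} (∂f_j/∂x_i - ∂f_i/∂x_j) dx_i ∧ dx_j:
  coeff of dx ∧ dy: 0
  coeff of dx ∧ dz: 2*y + 2*z
  coeff of dy ∧ dz: 2*x + 6*y - 2*z
Step 2: Apply d again to each 2-form coefficient. The only possible 3-form in R^3 is dx ∧ dy ∧ dz, with coefficient
  ∂(coeff of dy∧dz)/∂x - ∂(coeff of dx∧dz)/∂y + ∂(coeff of dx∧dy)/∂z
  = ∂/∂x (2*x + 6*y - 2*z) - ∂/∂y (2*y + 2*z) + ∂/∂z (0).
Each of these terms simplifies to sums of mixed partials that cancel in pairs. The result is 0 (by equality of mixed partials for smooth functions — Schwarz / Clairaut).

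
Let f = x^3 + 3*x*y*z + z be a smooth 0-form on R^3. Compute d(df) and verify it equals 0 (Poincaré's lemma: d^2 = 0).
d(df) = 0

Step 1: df = sum_i (∂f/∂x_i) dx_i = (3*x^2 + 3*y*z) dx + (3*x*z) dy + (3*x*y + 1) dz.
Step 2: Apply d again. Using the 1-form formula, the coefficient of dx ∧ dy in d(df) is ∂^2 f/∂x ∂y - ∂^2 f/∂y ∂x = (3*z) - (3*z) = 0 (equality of mixed partials for smooth f).
Similarly for dx ∧ dz and dy ∧ dz — all coefficients vanish. So d(df) = 0.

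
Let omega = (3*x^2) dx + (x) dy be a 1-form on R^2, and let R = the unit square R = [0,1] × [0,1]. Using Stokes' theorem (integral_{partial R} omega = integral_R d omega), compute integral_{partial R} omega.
integral_(partial R) omega = 1

Stokes: integral_partial_R omega = integral_R d omega with d omega = (∂Q/∂x - ∂P/∂y) dx ∧ dy.
  ∂Q/∂x = 1
  ∂P/∂y = 0
  integrand = ∂Q/∂x - ∂P/∂y = 1.
Integrating over R: integral_0^1 integral_0^1 (1) dx dy = 1.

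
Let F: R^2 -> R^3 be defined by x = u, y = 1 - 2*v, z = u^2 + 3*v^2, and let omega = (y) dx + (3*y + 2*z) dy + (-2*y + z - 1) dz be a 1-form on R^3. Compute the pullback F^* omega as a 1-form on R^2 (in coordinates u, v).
F^* omega = (2*u^3 + 6*u*v^2 + 8*u*v - 6*u - 2*v + 1) du + (6*u^2*v - 4*u^2 + 18*v^3 + 12*v^2 - 6*v - 6) dv

Using F^*(f dg) = (f ∘ F) d(g ∘ F), substitute each coordinate x_i by F_i(u, v) in f_i, and replace dx_i by d F_i = (∂F_i/∂u) du + (∂F_i/∂v) dv.
  For the x component: f_1(F) = 1 - 2*v; d F_1 = (1) du + (0) dv
  For the y component: f_2(F) = 2*u^2 + 6*v^2 - 6*v + 3; d F_2 = (0) du + (-2) dv
  For the z component: f_3(F) = u^2 + 3*v^2 + 4*v - 3; d F_3 = (2*u) du + (6*v) dv
Combining and collecting du, dv coefficients:
  coeff of du: 2*u^3 + 6*u*v^2 + 8*u*v - 6*u - 2*v + 1
  coeff of dv: 6*u^2*v - 4*u^2 + 18*v^3 + 12*v^2 - 6*v - 6
F^* omega = (2*u^3 + 6*u*v^2 + 8*u*v - 6*u - 2*v + 1) du + (6*u^2*v - 4*u^2 + 18*v^3 + 12*v^2 - 6*v - 6) dv.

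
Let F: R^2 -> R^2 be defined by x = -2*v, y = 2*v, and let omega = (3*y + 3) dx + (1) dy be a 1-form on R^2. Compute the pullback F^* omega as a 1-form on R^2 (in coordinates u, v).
F^* omega = (-12*v - 4) dv

Using F^*(f dg) = (f ∘ F) d(g ∘ F), substitute each coordinate x_i by F_i(u, v) in f_i, and replace dx_i by d F_i = (∂F_i/∂u) du + (∂F_i/∂v) dv.
  For the x component: f_1(F) = 6*v + 3; d F_1 = (0) du + (-2) dv
  For the y component: f_2(F) = 1; d F_2 = (0) du + (2) dv
Combining and collecting du, dv coefficients:
  coeff of du: 0
  coeff of dv: -12*v - 4
F^* omega = (-12*v - 4) dv.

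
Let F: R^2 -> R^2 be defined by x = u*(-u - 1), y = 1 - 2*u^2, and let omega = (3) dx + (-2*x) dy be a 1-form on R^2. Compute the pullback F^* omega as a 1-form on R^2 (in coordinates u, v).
F^* omega = (-8*u^3 - 8*u^2 - 6*u - 3) du

Using F^*(f dg) = (f ∘ F) d(g ∘ F), substitute each coordinate x_i by F_i(u, v) in f_i, and replace dx_i by d F_i = (∂F_i/∂u) du + (∂F_i/∂v) dv.
  For the x component: f_1(F) = 3; d F_1 = (-2*u - 1) du + (0) dv
  For the y component: f_2(F) = 2*u*(u + 1); d F_2 = (-4*u) du + (0) dv
Combining and collecting du, dv coefficients:
  coeff of du: -8*u^3 - 8*u^2 - 6*u - 3
  coeff of dv: 0
F^* omega = (-8*u^3 - 8*u^2 - 6*u - 3) du.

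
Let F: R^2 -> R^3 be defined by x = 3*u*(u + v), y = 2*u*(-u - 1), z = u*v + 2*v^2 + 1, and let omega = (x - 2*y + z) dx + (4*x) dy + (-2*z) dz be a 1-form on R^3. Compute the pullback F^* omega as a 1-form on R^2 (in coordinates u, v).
F^* omega = (-6*u^3 - 3*u^2*v + 22*u*v^2 - 12*u*v + 6*u + 2*v^3 + v) du + (21*u^3 + 10*u^2*v + 12*u^2 - 6*u*v^2 + u - 16*v^3 - 8*v) dv

Using F^*(f dg) = (f ∘ F) d(g ∘ F), substitute each coordinate x_i by F_i(u, v) in f_i, and replace dx_i by d F_i = (∂F_i/∂u) du + (∂F_i/∂v) dv.
  For the x component: f_1(F) = 7*u^2 + 4*u*v + 4*u + 2*v^2 + 1; d F_1 = (6*u + 3*v) du + (3*u) dv
  For the y component: f_2(F) = 12*u*(u + v); d F_2 = (-4*u - 2) du + (0) dv
  For the z component: f_3(F) = -2*u*v - 4*v^2 - 2; d F_3 = (v) du + (u + 4*v) dv
Combining and collecting du, dv coefficients:
  coeff of du: -6*u^3 - 3*u^2*v + 22*u*v^2 - 12*u*v + 6*u + 2*v^3 + v
  coeff of dv: 21*u^3 + 10*u^2*v + 12*u^2 - 6*u*v^2 + u - 16*v^3 - 8*v
F^* omega = (-6*u^3 - 3*u^2*v + 22*u*v^2 - 12*u*v + 6*u + 2*v^3 + v) du + (21*u^3 + 10*u^2*v + 12*u^2 - 6*u*v^2 + u - 16*v^3 - 8*v) dv.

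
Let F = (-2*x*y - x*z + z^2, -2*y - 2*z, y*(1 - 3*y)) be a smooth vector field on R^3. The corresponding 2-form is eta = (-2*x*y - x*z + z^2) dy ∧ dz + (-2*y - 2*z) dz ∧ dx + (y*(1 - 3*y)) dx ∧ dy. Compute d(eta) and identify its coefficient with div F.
d(eta) = (-2*y - z - 2) dx ∧ dy ∧ dz; div F = -2*y - z - 2

For a 2-form in R^3 of the form above, applying d gives a 3-form with coefficient ∂P/∂x + ∂Q/∂y + ∂R/∂z:
  ∂P/∂x = -2*y - z
  ∂Q/∂y = -2
  ∂R/∂z = 0
Sum = -2*y - z - 2, which is exactly div F.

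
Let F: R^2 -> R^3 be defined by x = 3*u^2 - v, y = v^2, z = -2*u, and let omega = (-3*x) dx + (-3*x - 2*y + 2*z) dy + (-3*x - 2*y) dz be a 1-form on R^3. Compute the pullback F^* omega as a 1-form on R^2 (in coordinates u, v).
F^* omega = (-54*u^3 + 18*u^2 + 18*u*v + 4*v^2 - 6*v) du + (-18*u^2*v + 9*u^2 - 8*u*v - 4*v^3 + 6*v^2 - 3*v) dv

Using F^*(f dg) = (f ∘ F) d(g ∘ F), substitute each coordinate x_i by F_i(u, v) in f_i, and replace dx_i by d F_i = (∂F_i/∂u) du + (∂F_i/∂v) dv.
  For the x component: f_1(F) = -9*u^2 + 3*v; d F_1 = (6*u) du + (-1) dv
  For the y component: f_2(F) = -9*u^2 - 4*u - 2*v^2 + 3*v; d F_2 = (0) du + (2*v) dv
  For the z component: f_3(F) = -9*u^2 - 2*v^2 + 3*v; d F_3 = (-2) du + (0) dv
Combining and collecting du, dv coefficients:
  coeff of du: -54*u^3 + 18*u^2 + 18*u*v + 4*v^2 - 6*v
  coeff of dv: -18*u^2*v + 9*u^2 - 8*u*v - 4*v^3 + 6*v^2 - 3*v
F^* omega = (-54*u^3 + 18*u^2 + 18*u*v + 4*v^2 - 6*v) du + (-18*u^2*v + 9*u^2 - 8*u*v - 4*v^3 + 6*v^2 - 3*v) dv.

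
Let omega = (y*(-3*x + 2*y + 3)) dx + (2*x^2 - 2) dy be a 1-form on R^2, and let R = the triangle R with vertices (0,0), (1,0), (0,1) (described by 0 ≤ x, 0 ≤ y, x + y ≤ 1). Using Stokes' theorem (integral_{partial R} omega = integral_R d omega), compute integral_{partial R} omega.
integral_(partial R) omega = -1

Stokes: integral_partial_R omega = integral_R d omega with d omega = (∂Q/∂x - ∂P/∂y) dx ∧ dy.
  ∂Q/∂x = 4*x
  ∂P/∂y = -3*x + 4*y + 3
  integrand = ∂Q/∂x - ∂P/∂y = 7*x - 4*y - 3.
Integrating over R: integral_0^1 integral_0^{1-x} (7*x - 4*y - 3) dy dx = -1.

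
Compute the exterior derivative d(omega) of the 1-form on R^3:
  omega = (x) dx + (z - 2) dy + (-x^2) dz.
d(omega) = (-2*x) dx ∧ dz + (-1) dy ∧ dz

For a 1-form omega = sum_i f_i dx_i, the exterior derivative is
  d(omega) = sum_{i < j} (∂f_j/∂x_i - ∂f_i/∂x_j) dx_i ∧ dx_j.
  coefficient of dx ∧ dz: ∂f_3/∂x - ∂f_1/∂z = ∂(-x^2)/∂x - ∂(x)/∂z = -2*x
  coefficient of dy ∧ dz: ∂f_3/∂y - ∂f_2/∂z = ∂(-x^2)/∂y - ∂(z - 2)/∂z = -1
Assembling: d(omega) = (-2*x) dx ∧ dz + (-1) dy ∧ dz.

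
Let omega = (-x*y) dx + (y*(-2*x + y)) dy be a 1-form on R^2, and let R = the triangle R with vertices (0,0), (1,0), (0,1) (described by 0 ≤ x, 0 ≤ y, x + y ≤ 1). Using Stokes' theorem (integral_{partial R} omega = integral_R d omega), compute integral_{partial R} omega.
integral_(partial R) omega = -1/6

Stokes: integral_partial_R omega = integral_R d omega with d omega = (∂Q/∂x - ∂P/∂y) dx ∧ dy.
  ∂Q/∂x = -2*y
  ∂P/∂y = -x
  integrand = ∂Q/∂x - ∂P/∂y = x - 2*y.
Integrating over R: integral_0^1 integral_0^{1-x} (x - 2*y) dy dx = -1/6.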